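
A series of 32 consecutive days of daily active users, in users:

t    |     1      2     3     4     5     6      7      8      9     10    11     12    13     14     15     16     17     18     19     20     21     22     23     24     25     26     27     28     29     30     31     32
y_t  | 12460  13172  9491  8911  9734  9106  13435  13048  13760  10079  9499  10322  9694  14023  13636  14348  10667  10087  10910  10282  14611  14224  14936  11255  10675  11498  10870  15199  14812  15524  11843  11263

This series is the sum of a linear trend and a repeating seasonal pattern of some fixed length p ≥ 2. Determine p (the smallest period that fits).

First differences y_{t+1} − y_t: 712, -3681, -580, 823, -628, 4329, -387, 712, -3681, -580, 823, -628, 4329, -387, 712, -3681, …
The difference pattern repeats every 7 terms and not for any smaller step, so p = 7.

7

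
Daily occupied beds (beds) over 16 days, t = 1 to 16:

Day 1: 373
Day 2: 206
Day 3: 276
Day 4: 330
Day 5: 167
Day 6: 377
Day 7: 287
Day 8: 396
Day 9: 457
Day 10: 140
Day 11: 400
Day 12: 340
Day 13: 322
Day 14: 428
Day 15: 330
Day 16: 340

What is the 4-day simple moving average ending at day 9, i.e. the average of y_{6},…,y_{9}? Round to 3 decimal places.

Sum of periods 6–9: 377 + 287 + 396 + 457 = 1517
Divide by 4: 1517 / 4 = 379.250

379.250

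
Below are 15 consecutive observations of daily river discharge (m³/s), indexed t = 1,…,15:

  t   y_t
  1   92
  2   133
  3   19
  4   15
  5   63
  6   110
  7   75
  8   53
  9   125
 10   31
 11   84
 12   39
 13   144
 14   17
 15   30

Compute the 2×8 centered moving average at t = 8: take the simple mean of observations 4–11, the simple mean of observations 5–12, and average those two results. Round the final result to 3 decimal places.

71.000

Sum over 4–11: 15 + 63 + 110 + 75 + 53 + 125 + 31 + 84 = 556
Sum over 5–12: 63 + 110 + 75 + 53 + 125 + 31 + 84 + 39 = 580
CMA at t=8 = (556 + 580) / (2·8) = 1136 / 16 = 71.000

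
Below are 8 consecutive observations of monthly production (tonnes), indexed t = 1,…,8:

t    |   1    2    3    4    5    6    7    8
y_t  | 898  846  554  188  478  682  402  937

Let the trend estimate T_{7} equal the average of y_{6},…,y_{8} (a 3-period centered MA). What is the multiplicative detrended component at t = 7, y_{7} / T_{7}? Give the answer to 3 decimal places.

Trend T_7 = (682 + 402 + 937) / 3 = 2021/3 = 673.66667
Ratio to trend: 402 / 673.66667 = 0.597

0.597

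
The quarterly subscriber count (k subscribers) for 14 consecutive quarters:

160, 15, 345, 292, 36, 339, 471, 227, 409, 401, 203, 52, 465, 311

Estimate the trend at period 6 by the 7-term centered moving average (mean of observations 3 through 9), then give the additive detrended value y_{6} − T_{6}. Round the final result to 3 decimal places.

Trend T_6 = (345 + 292 + 36 + 339 + 471 + 227 + 409) / 7 = 2119/7 = 302.71429
Detrended value: 339 − 302.71429 = 36.286

36.286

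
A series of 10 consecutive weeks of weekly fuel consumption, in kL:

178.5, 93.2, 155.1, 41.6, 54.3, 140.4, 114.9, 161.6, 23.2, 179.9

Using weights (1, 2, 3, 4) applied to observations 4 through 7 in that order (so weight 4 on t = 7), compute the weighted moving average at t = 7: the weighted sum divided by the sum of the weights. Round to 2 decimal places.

103.10

Weighted sum: 1·41.6 + 2·54.3 + 3·140.4 + 4·114.9 = 41.6 + 108.6 + 421.2 + 459.6 = 1031.0
Weight total: 1 + 2 + 3 + 4 = 10
WMA = 1031.0 / 10 = 103.10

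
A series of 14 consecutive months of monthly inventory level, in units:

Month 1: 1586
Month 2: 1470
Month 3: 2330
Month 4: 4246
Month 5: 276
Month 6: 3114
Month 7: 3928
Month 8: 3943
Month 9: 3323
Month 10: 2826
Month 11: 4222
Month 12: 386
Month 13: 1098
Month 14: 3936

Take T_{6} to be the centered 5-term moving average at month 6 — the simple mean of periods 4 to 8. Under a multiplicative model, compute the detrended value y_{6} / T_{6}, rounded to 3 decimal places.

Trend T_6 = (4246 + 276 + 3114 + 3928 + 3943) / 5 = 15507/5 = 3101.40000
Ratio to trend: 3114 / 3101.40000 = 1.004

1.004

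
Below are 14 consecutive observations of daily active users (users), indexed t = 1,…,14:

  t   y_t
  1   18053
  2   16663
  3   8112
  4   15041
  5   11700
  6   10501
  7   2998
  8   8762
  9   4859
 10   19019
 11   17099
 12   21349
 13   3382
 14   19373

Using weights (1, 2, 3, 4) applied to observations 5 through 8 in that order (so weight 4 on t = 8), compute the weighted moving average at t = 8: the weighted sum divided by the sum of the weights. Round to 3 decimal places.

Weighted sum: 1·11700 + 2·10501 + 3·2998 + 4·8762 = 11700 + 21002 + 8994 + 35048 = 76744
Weight total: 1 + 2 + 3 + 4 = 10
WMA = 76744 / 10 = 7674.400

7674.400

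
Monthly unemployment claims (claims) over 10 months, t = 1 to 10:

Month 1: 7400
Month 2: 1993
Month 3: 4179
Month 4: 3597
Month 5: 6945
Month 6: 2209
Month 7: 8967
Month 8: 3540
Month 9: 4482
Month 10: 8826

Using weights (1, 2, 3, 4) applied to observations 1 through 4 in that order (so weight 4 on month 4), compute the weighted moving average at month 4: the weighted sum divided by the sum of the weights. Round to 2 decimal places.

Weighted sum: 1·7400 + 2·1993 + 3·4179 + 4·3597 = 7400 + 3986 + 12537 + 14388 = 38311
Weight total: 1 + 2 + 3 + 4 = 10
WMA = 38311 / 10 = 3831.10

3831.10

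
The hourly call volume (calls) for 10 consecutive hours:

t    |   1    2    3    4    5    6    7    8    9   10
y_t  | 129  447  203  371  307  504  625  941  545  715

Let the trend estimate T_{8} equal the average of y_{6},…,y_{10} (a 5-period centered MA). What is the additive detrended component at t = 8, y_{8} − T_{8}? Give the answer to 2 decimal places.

Trend T_8 = (504 + 625 + 941 + 545 + 715) / 5 = 3330/5 = 666.0000
Detrended value: 941 − 666.0000 = 275.00

275.00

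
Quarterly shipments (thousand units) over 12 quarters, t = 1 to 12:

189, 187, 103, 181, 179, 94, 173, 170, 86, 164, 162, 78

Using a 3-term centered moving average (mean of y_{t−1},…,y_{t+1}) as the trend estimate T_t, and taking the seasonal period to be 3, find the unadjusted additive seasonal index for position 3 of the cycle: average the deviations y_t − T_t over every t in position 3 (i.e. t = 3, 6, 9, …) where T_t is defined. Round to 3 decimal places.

Season position 3 occurs at t = 3, 6, 9 (where T_t is defined).
t=3: T_3 = 157.00000; y_3 − T_3 = 103 − 157.00000 = -54.00000
t=6: T_6 = 148.66667; y_6 − T_6 = 94 − 148.66667 = -54.66667
t=9: T_9 = 140.00000; y_9 − T_9 = 86 − 140.00000 = -54.00000
Mean deviation: (-54.00000 + -54.66667 + -54.00000) / 3 = -54.222

-54.222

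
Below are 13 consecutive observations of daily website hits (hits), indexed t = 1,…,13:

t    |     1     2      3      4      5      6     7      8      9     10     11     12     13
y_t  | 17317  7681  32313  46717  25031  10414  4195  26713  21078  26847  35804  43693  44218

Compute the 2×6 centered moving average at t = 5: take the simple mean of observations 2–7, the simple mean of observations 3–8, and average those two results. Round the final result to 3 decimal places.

22644.500

Sum over 2–7: 7681 + 32313 + 46717 + 25031 + 10414 + 4195 = 126351
Sum over 3–8: 32313 + 46717 + 25031 + 10414 + 4195 + 26713 = 145383
CMA at t=5 = (126351 + 145383) / (2·6) = 271734 / 12 = 22644.500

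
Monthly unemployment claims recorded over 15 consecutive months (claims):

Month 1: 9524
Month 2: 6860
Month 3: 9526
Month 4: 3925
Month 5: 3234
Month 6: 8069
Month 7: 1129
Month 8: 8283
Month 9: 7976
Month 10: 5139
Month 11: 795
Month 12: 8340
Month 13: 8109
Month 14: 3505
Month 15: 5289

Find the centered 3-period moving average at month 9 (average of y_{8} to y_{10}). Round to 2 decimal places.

7132.67

Sum of periods 8–10: 8283 + 7976 + 5139 = 21398
Divide by 3: 21398 / 3 = 7132.67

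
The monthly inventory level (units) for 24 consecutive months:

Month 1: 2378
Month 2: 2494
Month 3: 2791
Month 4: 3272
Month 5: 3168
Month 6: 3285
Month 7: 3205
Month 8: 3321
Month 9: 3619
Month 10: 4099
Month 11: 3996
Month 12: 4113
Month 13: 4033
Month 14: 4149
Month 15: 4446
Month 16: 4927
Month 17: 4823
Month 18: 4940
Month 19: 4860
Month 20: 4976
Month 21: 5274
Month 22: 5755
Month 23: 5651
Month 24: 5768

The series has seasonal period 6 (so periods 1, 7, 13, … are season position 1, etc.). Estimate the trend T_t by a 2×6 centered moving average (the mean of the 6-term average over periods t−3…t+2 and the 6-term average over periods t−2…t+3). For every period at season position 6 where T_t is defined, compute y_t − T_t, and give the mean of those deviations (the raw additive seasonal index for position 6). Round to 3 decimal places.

42.417

Season position 6 occurs at t = 6, 12, 18 (where T_t is defined).
t=6: T_6 = 3242.66667; y_6 − T_6 = 3285 − 3242.66667 = 42.33333
t=12: T_12 = 4070.41667; y_12 − T_12 = 4113 − 4070.41667 = 42.58333
t=18: T_18 = 4897.66667; y_18 − T_18 = 4940 − 4897.66667 = 42.33333
Mean deviation: (42.33333 + 42.58333 + 42.33333) / 3 = 42.417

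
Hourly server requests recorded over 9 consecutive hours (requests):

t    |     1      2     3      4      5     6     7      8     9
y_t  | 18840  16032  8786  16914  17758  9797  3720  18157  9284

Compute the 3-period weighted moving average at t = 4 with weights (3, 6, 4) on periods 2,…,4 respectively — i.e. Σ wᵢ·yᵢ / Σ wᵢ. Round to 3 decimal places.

12959.077

Weighted sum: 3·16032 + 6·8786 + 4·16914 = 48096 + 52716 + 67656 = 168468
Weight total: 3 + 6 + 4 = 13
WMA = 168468 / 13 = 12959.077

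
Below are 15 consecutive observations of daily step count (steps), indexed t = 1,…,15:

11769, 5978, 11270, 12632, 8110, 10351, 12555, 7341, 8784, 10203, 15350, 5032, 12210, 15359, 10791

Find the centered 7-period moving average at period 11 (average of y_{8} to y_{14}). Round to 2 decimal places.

10611.29

Sum of periods 8–14: 7341 + 8784 + 10203 + 15350 + 5032 + 12210 + 15359 = 74279
Divide by 7: 74279 / 7 = 10611.29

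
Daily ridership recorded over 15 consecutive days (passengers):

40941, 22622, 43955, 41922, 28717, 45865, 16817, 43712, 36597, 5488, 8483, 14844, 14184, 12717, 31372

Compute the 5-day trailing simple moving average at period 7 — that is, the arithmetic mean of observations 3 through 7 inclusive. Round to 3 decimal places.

Sum of periods 3–7: 43955 + 41922 + 28717 + 45865 + 16817 = 177276
Divide by 5: 177276 / 5 = 35455.200

35455.200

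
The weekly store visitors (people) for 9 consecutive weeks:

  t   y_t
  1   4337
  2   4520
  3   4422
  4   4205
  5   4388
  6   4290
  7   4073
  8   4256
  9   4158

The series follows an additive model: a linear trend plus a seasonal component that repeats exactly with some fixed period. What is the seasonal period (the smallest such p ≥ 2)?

3

First differences y_{t+1} − y_t: 183, -98, -217, 183, -98, -217, 183, -98, …
The difference pattern repeats every 3 terms and not for any smaller step, so p = 3.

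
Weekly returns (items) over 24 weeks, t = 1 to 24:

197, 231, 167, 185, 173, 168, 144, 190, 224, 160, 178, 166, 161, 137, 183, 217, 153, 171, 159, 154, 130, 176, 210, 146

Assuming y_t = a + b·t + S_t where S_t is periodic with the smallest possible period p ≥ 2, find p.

7

First differences y_{t+1} − y_t: 34, -64, 18, -12, -5, -24, 46, 34, -64, 18, -12, -5, -24, 46, 34, -64, …
The difference pattern repeats every 7 terms and not for any smaller step, so p = 7.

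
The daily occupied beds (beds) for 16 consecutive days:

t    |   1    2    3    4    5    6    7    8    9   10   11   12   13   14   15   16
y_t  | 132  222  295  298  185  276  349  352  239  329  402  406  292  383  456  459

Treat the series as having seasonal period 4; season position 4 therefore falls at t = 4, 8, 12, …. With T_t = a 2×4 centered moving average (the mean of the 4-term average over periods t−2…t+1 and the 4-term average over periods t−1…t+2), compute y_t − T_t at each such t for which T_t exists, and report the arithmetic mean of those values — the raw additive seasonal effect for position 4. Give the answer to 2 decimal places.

Season position 4 occurs at t = 4, 8, 12 (where T_t is defined).
t=4: T_4 = 256.7500; y_4 − T_4 = 298 − 256.7500 = 41.2500
t=8: T_8 = 310.6250; y_8 − T_8 = 352 − 310.6250 = 41.3750
t=12: T_12 = 364.0000; y_12 − T_12 = 406 − 364.0000 = 42.0000
Mean deviation: (41.2500 + 41.3750 + 42.0000) / 3 = 41.54

41.54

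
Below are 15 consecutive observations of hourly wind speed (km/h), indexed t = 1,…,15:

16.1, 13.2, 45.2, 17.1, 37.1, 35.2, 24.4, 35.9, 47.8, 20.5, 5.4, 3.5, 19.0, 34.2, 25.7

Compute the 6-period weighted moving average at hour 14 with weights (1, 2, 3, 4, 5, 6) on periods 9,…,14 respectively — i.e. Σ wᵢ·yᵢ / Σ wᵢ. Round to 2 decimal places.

19.96

Weighted sum: 1·47.8 + 2·20.5 + 3·5.4 + 4·3.5 + 5·19.0 + 6·34.2 = 47.8 + 41.0 + 16.2 + 14.0 + 95.0 + 205.2 = 419.2
Weight total: 1 + 2 + 3 + 4 + 5 + 6 = 21
WMA = 419.2 / 21 = 19.96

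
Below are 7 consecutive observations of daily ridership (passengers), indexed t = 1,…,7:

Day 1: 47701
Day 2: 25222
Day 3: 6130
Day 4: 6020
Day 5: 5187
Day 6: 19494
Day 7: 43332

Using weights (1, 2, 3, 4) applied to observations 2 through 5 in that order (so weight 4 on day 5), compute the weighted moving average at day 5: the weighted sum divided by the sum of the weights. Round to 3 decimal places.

7629.000

Weighted sum: 1·25222 + 2·6130 + 3·6020 + 4·5187 = 25222 + 12260 + 18060 + 20748 = 76290
Weight total: 1 + 2 + 3 + 4 = 10
WMA = 76290 / 10 = 7629.000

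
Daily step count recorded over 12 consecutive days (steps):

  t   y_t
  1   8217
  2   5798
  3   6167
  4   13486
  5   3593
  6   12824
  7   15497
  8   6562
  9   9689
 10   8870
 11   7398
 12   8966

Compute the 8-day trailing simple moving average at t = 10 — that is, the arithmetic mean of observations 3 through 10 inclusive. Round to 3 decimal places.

9586.000

Sum of periods 3–10: 6167 + 13486 + 3593 + 12824 + 15497 + 6562 + 9689 + 8870 = 76688
Divide by 8: 76688 / 8 = 9586.000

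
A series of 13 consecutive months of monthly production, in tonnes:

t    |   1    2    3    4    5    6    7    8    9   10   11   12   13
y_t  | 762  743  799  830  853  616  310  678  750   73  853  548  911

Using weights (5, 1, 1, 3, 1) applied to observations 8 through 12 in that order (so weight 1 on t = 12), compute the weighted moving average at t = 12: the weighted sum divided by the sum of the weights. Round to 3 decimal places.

Weighted sum: 5·678 + 1·750 + 1·73 + 3·853 + 1·548 = 3390 + 750 + 73 + 2559 + 548 = 7320
Weight total: 5 + 1 + 1 + 3 + 1 = 11
WMA = 7320 / 11 = 665.455

665.455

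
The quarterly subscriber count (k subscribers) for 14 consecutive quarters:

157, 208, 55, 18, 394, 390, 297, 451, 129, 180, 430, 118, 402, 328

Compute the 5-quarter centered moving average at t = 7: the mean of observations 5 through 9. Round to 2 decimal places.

332.20

Sum of periods 5–9: 394 + 390 + 297 + 451 + 129 = 1661
Divide by 5: 1661 / 5 = 332.20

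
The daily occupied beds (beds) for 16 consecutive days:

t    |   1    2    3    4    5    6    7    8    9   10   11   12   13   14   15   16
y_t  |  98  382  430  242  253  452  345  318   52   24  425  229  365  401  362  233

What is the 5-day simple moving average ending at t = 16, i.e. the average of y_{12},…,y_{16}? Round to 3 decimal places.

318.000

Sum of periods 12–16: 229 + 365 + 401 + 362 + 233 = 1590
Divide by 5: 1590 / 5 = 318.000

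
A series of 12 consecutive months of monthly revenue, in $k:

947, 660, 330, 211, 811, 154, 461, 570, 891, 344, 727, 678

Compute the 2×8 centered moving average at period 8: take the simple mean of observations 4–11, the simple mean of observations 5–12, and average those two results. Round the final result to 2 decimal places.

Sum over 4–11: 211 + 811 + 154 + 461 + 570 + 891 + 344 + 727 = 4169
Sum over 5–12: 811 + 154 + 461 + 570 + 891 + 344 + 727 + 678 = 4636
CMA at t=8 = (4169 + 4636) / (2·8) = 8805 / 16 = 550.31

550.31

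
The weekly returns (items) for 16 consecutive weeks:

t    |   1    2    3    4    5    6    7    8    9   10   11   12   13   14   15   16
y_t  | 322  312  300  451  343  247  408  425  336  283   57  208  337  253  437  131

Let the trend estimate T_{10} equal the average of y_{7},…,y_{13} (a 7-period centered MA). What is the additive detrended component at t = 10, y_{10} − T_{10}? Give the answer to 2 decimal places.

Trend T_10 = (408 + 425 + 336 + 283 + 57 + 208 + 337) / 7 = 2054/7 = 293.4286
Detrended value: 283 − 293.4286 = -10.43

-10.43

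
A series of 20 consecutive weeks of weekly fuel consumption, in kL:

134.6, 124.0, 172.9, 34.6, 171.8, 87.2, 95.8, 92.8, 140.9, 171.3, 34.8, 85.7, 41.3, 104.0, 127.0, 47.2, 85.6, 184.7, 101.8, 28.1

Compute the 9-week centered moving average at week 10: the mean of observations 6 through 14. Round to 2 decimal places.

Sum of periods 6–14: 87.2 + 95.8 + 92.8 + 140.9 + 171.3 + 34.8 + 85.7 + 41.3 + 104.0 = 853.8
Divide by 9: 853.8 / 9 = 94.87

94.87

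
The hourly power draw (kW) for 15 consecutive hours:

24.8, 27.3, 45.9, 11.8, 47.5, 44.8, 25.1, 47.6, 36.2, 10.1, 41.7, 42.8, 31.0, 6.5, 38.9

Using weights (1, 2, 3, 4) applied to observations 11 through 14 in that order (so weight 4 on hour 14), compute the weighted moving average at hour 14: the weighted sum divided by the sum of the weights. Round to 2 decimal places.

24.63

Weighted sum: 1·41.7 + 2·42.8 + 3·31.0 + 4·6.5 = 41.7 + 85.6 + 93.0 + 26.0 = 246.3
Weight total: 1 + 2 + 3 + 4 = 10
WMA = 246.3 / 10 = 24.63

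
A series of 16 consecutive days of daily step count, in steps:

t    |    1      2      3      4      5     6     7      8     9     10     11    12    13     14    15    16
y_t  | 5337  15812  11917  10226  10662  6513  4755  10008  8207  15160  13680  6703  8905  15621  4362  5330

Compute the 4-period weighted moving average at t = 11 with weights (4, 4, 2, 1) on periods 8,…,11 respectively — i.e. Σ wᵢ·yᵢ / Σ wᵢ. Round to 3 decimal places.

10623.636

Weighted sum: 4·10008 + 4·8207 + 2·15160 + 1·13680 = 40032 + 32828 + 30320 + 13680 = 116860
Weight total: 4 + 4 + 2 + 1 = 11
WMA = 116860 / 11 = 10623.636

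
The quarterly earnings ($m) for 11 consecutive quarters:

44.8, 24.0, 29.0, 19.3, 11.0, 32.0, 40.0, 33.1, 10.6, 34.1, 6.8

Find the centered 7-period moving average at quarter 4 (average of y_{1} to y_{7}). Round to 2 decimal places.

Sum of periods 1–7: 44.8 + 24.0 + 29.0 + 19.3 + 11.0 + 32.0 + 40.0 = 200.1
Divide by 7: 200.1 / 7 = 28.59

28.59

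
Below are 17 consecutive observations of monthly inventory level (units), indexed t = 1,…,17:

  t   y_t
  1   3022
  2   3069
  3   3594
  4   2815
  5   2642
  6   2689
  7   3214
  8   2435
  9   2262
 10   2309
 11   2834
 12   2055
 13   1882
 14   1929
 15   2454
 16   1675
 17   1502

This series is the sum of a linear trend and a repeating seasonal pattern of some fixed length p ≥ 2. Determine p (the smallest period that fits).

First differences y_{t+1} − y_t: 47, 525, -779, -173, 47, 525, -779, -173, 47, 525, …
The difference pattern repeats every 4 terms and not for any smaller step, so p = 4.

4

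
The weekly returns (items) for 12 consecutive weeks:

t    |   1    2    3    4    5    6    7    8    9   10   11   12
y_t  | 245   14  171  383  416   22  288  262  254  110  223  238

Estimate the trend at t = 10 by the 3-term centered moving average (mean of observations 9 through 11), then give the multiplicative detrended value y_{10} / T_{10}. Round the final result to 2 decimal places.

Trend T_10 = (254 + 110 + 223) / 3 = 587/3 = 195.6667
Ratio to trend: 110 / 195.6667 = 0.56

0.56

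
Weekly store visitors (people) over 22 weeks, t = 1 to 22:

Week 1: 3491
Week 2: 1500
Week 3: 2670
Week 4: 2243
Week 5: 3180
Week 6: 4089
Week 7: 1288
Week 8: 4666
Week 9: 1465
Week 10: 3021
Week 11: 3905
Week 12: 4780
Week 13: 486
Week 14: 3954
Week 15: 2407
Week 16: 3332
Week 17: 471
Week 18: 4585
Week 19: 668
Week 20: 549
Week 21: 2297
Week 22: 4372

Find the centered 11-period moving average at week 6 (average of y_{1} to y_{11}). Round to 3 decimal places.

Sum of periods 1–11: 3491 + 1500 + 2670 + 2243 + 3180 + 4089 + 1288 + 4666 + 1465 + 3021 + 3905 = 31518
Divide by 11: 31518 / 11 = 2865.273

2865.273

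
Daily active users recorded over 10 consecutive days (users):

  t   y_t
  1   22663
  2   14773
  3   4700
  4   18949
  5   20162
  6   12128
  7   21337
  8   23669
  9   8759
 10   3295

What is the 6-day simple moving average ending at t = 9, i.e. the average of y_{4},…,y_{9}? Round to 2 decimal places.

Sum of periods 4–9: 18949 + 20162 + 12128 + 21337 + 23669 + 8759 = 105004
Divide by 6: 105004 / 6 = 17500.67

17500.67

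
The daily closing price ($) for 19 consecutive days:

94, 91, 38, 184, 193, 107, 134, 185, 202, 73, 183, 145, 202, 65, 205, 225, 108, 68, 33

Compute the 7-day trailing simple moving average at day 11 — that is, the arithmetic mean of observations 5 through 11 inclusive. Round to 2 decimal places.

Sum of periods 5–11: 193 + 107 + 134 + 185 + 202 + 73 + 183 = 1077
Divide by 7: 1077 / 7 = 153.86

153.86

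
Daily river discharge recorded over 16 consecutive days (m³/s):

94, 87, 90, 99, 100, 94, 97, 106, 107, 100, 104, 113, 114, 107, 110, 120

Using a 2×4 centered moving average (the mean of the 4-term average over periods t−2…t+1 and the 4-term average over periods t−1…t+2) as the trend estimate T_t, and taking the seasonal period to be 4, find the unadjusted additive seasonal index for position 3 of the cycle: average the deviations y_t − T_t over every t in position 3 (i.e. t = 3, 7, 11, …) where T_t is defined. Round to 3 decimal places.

-3.083

Season position 3 occurs at t = 3, 7, 11 (where T_t is defined).
t=3: T_3 = 93.25000; y_3 − T_3 = 90 − 93.25000 = -3.25000
t=7: T_7 = 100.12500; y_7 − T_7 = 97 − 100.12500 = -3.12500
t=11: T_11 = 106.87500; y_11 − T_11 = 104 − 106.87500 = -2.87500
Mean deviation: (-3.25000 + -3.12500 + -2.87500) / 3 = -3.083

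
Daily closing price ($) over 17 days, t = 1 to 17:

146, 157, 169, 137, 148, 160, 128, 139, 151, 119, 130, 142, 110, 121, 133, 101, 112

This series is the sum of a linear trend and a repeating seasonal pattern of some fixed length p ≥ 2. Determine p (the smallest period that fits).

First differences y_{t+1} − y_t: 11, 12, -32, 11, 12, -32, 11, 12, …
The difference pattern repeats every 3 terms and not for any smaller step, so p = 3.

3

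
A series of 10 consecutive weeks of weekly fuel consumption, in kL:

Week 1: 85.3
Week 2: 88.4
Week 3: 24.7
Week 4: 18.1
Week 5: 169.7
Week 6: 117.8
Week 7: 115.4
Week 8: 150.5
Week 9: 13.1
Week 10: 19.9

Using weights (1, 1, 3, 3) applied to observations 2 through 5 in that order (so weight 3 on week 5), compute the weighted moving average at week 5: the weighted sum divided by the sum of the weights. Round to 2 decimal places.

Weighted sum: 1·88.4 + 1·24.7 + 3·18.1 + 3·169.7 = 88.4 + 24.7 + 54.3 + 509.1 = 676.5
Weight total: 1 + 1 + 3 + 3 = 8
WMA = 676.5 / 8 = 84.56

84.56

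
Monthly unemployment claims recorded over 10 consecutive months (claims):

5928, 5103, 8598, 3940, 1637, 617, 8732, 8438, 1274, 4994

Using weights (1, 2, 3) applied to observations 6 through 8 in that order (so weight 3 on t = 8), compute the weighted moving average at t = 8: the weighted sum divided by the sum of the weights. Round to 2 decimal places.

Weighted sum: 1·617 + 2·8732 + 3·8438 = 617 + 17464 + 25314 = 43395
Weight total: 1 + 2 + 3 = 6
WMA = 43395 / 6 = 7232.50

7232.50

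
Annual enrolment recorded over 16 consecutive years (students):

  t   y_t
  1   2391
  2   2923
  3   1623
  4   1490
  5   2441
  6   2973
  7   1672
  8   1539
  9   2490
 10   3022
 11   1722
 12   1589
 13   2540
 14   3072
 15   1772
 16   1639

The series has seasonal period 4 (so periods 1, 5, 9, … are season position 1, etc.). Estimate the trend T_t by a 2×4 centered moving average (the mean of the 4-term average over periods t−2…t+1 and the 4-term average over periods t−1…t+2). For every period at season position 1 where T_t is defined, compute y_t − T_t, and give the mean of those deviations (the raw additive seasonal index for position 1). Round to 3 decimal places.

Season position 1 occurs at t = 5, 9, 13 (where T_t is defined).
t=5: T_5 = 2137.87500; y_5 − T_5 = 2441 − 2137.87500 = 303.12500
t=9: T_9 = 2187.00000; y_9 − T_9 = 2490 − 2187.00000 = 303.00000
t=13: T_13 = 2237.00000; y_13 − T_13 = 2540 − 2237.00000 = 303.00000
Mean deviation: (303.12500 + 303.00000 + 303.00000) / 3 = 303.042

303.042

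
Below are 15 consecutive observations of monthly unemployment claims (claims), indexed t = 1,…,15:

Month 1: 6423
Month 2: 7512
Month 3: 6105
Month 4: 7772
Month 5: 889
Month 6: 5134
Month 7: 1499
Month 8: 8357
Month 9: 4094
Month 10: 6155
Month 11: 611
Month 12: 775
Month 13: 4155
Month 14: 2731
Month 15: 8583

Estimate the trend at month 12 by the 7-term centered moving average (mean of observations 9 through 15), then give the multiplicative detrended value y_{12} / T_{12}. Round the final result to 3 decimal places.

0.200

Trend T_12 = (4094 + 6155 + 611 + 775 + 4155 + 2731 + 8583) / 7 = 27104/7 = 3872.00000
Ratio to trend: 775 / 3872.00000 = 0.200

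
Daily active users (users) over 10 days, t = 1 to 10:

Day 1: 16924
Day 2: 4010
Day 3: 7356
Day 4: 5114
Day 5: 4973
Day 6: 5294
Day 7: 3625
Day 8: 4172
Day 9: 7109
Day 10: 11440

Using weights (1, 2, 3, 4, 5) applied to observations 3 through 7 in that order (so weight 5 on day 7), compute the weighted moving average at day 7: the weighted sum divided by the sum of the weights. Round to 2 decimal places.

4786.93

Weighted sum: 1·7356 + 2·5114 + 3·4973 + 4·5294 + 5·3625 = 7356 + 10228 + 14919 + 21176 + 18125 = 71804
Weight total: 1 + 2 + 3 + 4 + 5 = 15
WMA = 71804 / 15 = 4786.93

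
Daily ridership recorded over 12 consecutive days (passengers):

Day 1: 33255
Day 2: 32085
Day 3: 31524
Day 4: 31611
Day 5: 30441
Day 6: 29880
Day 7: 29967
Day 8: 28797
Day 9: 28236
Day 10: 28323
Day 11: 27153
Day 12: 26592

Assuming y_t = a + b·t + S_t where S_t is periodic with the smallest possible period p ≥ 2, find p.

First differences y_{t+1} − y_t: -1170, -561, 87, -1170, -561, 87, -1170, -561, …
The difference pattern repeats every 3 terms and not for any smaller step, so p = 3.

3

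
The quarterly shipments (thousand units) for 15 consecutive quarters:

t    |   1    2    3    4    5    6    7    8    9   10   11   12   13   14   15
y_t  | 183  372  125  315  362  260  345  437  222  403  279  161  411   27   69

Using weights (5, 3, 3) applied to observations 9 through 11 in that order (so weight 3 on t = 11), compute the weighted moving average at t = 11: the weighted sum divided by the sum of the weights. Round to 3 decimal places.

286.909

Weighted sum: 5·222 + 3·403 + 3·279 = 1110 + 1209 + 837 = 3156
Weight total: 5 + 3 + 3 = 11
WMA = 3156 / 11 = 286.909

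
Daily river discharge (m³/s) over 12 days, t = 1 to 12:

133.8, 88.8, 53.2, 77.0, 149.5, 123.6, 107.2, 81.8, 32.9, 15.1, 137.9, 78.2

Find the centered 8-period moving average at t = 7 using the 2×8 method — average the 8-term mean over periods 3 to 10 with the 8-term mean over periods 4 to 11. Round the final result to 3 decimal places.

Sum over 3–10: 53.2 + 77.0 + 149.5 + 123.6 + 107.2 + 81.8 + 32.9 + 15.1 = 640.3
Sum over 4–11: 77.0 + 149.5 + 123.6 + 107.2 + 81.8 + 32.9 + 15.1 + 137.9 = 725.0
CMA at t=7 = (640.3 + 725.0) / (2·8) = 1365.3 / 16 = 85.331

85.331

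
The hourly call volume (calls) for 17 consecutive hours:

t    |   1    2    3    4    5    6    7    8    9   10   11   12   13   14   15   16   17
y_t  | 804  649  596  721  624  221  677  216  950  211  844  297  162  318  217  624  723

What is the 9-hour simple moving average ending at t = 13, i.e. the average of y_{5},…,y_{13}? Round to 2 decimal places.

Sum of periods 5–13: 624 + 221 + 677 + 216 + 950 + 211 + 844 + 297 + 162 = 4202
Divide by 9: 4202 / 9 = 466.89

466.89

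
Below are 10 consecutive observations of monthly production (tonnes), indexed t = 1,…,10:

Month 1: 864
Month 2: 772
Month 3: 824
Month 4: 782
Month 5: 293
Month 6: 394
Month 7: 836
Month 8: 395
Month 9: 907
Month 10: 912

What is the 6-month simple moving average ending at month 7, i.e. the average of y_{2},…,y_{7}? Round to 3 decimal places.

Sum of periods 2–7: 772 + 824 + 782 + 293 + 394 + 836 = 3901
Divide by 6: 3901 / 6 = 650.167

650.167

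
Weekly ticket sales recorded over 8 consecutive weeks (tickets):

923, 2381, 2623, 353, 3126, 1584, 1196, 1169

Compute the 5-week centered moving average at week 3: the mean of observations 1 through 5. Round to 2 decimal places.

1881.20

Sum of periods 1–5: 923 + 2381 + 2623 + 353 + 3126 = 9406
Divide by 5: 9406 / 5 = 1881.20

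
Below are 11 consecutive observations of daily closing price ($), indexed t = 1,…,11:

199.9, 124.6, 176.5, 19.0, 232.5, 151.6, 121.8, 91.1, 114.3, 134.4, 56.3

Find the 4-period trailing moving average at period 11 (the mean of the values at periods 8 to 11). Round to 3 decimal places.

99.025

Sum of periods 8–11: 91.1 + 114.3 + 134.4 + 56.3 = 396.1
Divide by 4: 396.1 / 4 = 99.025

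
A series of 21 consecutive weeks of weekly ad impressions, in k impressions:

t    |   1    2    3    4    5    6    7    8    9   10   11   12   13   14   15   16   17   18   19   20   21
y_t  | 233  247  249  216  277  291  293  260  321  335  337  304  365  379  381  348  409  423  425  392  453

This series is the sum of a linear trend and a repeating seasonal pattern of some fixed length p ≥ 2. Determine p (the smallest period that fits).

First differences y_{t+1} − y_t: 14, 2, -33, 61, 14, 2, -33, 61, 14, 2, …
The difference pattern repeats every 4 terms and not for any smaller step, so p = 4.

4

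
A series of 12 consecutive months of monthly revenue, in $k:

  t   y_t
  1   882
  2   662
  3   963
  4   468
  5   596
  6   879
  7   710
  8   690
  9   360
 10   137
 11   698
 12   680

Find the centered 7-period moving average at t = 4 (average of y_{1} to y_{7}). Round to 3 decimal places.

737.143

Sum of periods 1–7: 882 + 662 + 963 + 468 + 596 + 879 + 710 = 5160
Divide by 7: 5160 / 7 = 737.143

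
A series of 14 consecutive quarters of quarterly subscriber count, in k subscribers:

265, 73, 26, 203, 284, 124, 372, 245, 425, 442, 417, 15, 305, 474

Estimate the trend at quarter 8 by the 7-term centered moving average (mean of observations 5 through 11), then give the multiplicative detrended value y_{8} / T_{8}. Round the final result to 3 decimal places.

0.743

Trend T_8 = (284 + 124 + 372 + 245 + 425 + 442 + 417) / 7 = 2309/7 = 329.85714
Ratio to trend: 245 / 329.85714 = 0.743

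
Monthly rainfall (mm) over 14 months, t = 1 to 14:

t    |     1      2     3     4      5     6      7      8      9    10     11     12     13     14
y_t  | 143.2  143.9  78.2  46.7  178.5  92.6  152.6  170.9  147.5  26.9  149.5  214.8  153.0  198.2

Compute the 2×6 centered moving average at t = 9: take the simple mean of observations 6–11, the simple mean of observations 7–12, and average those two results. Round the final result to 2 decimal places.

Sum over 6–11: 92.6 + 152.6 + 170.9 + 147.5 + 26.9 + 149.5 = 740.0
Sum over 7–12: 152.6 + 170.9 + 147.5 + 26.9 + 149.5 + 214.8 = 862.2
CMA at t=9 = (740.0 + 862.2) / (2·6) = 1602.2 / 12 = 133.52

133.52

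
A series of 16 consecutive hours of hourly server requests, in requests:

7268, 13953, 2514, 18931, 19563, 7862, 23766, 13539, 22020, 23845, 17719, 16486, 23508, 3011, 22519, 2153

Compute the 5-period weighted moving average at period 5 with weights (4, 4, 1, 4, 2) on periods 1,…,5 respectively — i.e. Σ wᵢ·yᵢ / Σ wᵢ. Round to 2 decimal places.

13483.20

Weighted sum: 4·7268 + 4·13953 + 1·2514 + 4·18931 + 2·19563 = 29072 + 55812 + 2514 + 75724 + 39126 = 202248
Weight total: 4 + 4 + 1 + 4 + 2 = 15
WMA = 202248 / 15 = 13483.20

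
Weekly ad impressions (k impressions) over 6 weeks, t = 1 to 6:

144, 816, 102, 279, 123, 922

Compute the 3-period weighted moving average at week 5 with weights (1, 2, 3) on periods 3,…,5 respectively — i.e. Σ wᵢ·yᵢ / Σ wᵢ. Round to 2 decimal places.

171.50

Weighted sum: 1·102 + 2·279 + 3·123 = 102 + 558 + 369 = 1029
Weight total: 1 + 2 + 3 = 6
WMA = 1029 / 6 = 171.50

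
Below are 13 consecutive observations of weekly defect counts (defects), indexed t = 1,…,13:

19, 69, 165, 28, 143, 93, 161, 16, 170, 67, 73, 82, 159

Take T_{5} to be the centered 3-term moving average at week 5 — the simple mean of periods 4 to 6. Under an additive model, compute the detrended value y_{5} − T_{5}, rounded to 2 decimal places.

55.00

Trend T_5 = (28 + 143 + 93) / 3 = 264/3 = 88.0000
Detrended value: 143 − 88.0000 = 55.00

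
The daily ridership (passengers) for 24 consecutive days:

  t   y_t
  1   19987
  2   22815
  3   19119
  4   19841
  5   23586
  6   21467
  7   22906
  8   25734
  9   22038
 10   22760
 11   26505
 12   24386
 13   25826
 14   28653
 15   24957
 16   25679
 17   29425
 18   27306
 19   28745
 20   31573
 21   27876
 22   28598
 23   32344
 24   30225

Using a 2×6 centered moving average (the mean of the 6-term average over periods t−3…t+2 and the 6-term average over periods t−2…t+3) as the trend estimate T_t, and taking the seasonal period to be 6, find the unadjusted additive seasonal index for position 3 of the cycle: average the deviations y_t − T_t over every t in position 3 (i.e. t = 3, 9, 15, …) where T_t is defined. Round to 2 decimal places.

-1773.94

Season position 3 occurs at t = 9, 15, 21 (where T_t is defined).
t=9: T_9 = 23811.5833; y_9 − T_9 = 22038 − 23811.5833 = -1773.5833
t=15: T_15 = 26731.0000; y_15 − T_15 = 24957 − 26731.0000 = -1774.0000
t=21: T_21 = 29650.2500; y_21 − T_21 = 27876 − 29650.2500 = -1774.2500
Mean deviation: (-1773.5833 + -1774.0000 + -1774.2500) / 3 = -1773.94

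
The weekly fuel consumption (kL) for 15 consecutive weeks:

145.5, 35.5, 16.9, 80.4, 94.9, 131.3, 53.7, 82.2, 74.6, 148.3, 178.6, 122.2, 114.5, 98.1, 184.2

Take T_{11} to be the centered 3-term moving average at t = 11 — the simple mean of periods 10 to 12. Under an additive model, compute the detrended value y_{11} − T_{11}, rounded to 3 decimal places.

Trend T_11 = (148.3 + 178.6 + 122.2) / 3 = 449.1/3 = 149.70000
Detrended value: 178.6 − 149.70000 = 28.900

28.900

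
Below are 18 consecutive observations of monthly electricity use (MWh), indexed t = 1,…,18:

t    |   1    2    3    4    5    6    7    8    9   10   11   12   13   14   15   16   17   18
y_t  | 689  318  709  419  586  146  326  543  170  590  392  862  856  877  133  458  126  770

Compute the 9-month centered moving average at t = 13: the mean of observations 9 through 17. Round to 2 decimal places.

496.00

Sum of periods 9–17: 170 + 590 + 392 + 862 + 856 + 877 + 133 + 458 + 126 = 4464
Divide by 9: 4464 / 9 = 496.00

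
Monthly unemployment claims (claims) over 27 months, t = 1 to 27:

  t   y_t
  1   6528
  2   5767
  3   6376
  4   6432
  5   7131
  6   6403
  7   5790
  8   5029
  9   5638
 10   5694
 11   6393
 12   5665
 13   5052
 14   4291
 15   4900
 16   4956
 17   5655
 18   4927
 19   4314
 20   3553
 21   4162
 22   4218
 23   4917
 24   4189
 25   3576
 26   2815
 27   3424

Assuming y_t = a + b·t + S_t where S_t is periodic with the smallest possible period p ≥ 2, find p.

6

First differences y_{t+1} − y_t: -761, 609, 56, 699, -728, -613, -761, 609, 56, 699, -728, -613, -761, 609, …
The difference pattern repeats every 6 terms and not for any smaller step, so p = 6.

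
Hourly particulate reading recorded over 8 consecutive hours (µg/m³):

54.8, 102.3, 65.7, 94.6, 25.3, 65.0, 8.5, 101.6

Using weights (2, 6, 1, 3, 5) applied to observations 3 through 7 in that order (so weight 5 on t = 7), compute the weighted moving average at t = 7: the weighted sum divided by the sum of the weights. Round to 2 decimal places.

56.58

Weighted sum: 2·65.7 + 6·94.6 + 1·25.3 + 3·65.0 + 5·8.5 = 131.4 + 567.6 + 25.3 + 195.0 + 42.5 = 961.8
Weight total: 2 + 6 + 1 + 3 + 5 = 17
WMA = 961.8 / 17 = 56.58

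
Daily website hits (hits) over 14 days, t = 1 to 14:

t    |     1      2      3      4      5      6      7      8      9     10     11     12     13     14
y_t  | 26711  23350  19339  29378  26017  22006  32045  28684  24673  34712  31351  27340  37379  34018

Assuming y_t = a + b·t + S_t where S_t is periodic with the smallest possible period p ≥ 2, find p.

3

First differences y_{t+1} − y_t: -3361, -4011, 10039, -3361, -4011, 10039, -3361, -4011, …
The difference pattern repeats every 3 terms and not for any smaller step, so p = 3.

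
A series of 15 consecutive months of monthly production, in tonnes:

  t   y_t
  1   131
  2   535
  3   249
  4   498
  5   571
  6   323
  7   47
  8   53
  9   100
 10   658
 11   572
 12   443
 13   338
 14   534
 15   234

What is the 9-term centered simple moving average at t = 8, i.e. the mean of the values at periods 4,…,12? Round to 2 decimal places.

Sum of periods 4–12: 498 + 571 + 323 + 47 + 53 + 100 + 658 + 572 + 443 = 3265
Divide by 9: 3265 / 9 = 362.78

362.78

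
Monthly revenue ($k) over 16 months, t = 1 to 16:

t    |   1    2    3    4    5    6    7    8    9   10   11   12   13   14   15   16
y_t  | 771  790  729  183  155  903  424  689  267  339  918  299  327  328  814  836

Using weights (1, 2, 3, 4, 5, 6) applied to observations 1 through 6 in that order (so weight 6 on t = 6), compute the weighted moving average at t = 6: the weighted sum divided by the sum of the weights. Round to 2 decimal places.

545.86

Weighted sum: 1·771 + 2·790 + 3·729 + 4·183 + 5·155 + 6·903 = 771 + 1580 + 2187 + 732 + 775 + 5418 = 11463
Weight total: 1 + 2 + 3 + 4 + 5 + 6 = 21
WMA = 11463 / 21 = 545.86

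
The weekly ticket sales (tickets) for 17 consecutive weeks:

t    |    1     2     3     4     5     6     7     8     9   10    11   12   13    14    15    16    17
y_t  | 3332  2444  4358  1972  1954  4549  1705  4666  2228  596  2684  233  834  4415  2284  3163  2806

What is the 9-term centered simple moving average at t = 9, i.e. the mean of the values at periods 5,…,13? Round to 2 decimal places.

2161.00

Sum of periods 5–13: 1954 + 4549 + 1705 + 4666 + 2228 + 596 + 2684 + 233 + 834 = 19449
Divide by 9: 19449 / 9 = 2161.00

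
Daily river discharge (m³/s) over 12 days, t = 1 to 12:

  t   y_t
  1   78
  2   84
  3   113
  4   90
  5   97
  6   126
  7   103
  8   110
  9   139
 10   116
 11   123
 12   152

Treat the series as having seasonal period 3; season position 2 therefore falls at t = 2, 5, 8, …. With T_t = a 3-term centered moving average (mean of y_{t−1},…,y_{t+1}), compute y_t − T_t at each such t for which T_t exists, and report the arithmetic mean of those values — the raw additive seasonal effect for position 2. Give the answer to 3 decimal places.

-7.417

Season position 2 occurs at t = 2, 5, 8, 11 (where T_t is defined).
t=2: T_2 = 91.66667; y_2 − T_2 = 84 − 91.66667 = -7.66667
t=5: T_5 = 104.33333; y_5 − T_5 = 97 − 104.33333 = -7.33333
t=8: T_8 = 117.33333; y_8 − T_8 = 110 − 117.33333 = -7.33333
t=11: T_11 = 130.33333; y_11 − T_11 = 123 − 130.33333 = -7.33333
Mean deviation: (-7.66667 + -7.33333 + -7.33333 + -7.33333) / 4 = -7.417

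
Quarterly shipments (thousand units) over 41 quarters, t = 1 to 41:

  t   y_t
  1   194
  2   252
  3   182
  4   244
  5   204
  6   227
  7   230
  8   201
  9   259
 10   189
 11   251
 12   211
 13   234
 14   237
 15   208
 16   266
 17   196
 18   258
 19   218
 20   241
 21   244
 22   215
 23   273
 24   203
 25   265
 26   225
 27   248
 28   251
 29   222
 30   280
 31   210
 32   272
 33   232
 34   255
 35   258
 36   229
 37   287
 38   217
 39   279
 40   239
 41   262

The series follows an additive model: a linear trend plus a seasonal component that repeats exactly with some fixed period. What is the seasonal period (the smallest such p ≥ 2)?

7

First differences y_{t+1} − y_t: 58, -70, 62, -40, 23, 3, -29, 58, -70, 62, -40, 23, 3, -29, 58, -70, …
The difference pattern repeats every 7 terms and not for any smaller step, so p = 7.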